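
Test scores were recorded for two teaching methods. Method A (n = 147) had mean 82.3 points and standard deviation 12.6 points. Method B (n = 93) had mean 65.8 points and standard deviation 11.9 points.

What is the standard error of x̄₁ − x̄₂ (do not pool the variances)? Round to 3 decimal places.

Per-group SEs: s₁/√n₁ = 12.6/√147 = 1.0392, s₂/√n₂ = 11.9/√93 = 1.2340.
Unpooled SE of the difference: √(1.07993664 + 1.522756) = 1.6133.

1.613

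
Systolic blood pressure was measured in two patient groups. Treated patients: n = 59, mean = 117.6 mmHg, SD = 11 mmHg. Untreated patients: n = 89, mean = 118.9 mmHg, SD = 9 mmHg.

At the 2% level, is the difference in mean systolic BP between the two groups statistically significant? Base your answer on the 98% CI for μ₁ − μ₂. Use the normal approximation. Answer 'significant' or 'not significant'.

SE₁ = s₁/√n₁ = 11/√59 = 1.4321; SE₂ = 9/√89 = 0.9540.
Independent samples, unequal variances: SE_diff = √(SE₁² + SE₂²) = √(2.05091041 + 0.910116) = 1.7208.
z* = 2.326, so margin of error = 2.326 × 1.7208 = 4.0026.
Difference in means = 117.6 − 118.9 = -1.3000.
-1.3000 ± 4.0026 → (-5.3026, 2.7026).
The interval (-5.3026, 2.7026) contains 0, so the difference is not significant.

not significant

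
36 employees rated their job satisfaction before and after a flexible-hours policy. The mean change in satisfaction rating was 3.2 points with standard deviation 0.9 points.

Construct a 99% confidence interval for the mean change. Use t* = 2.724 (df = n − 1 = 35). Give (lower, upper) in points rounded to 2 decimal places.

(2.79, 3.61)

This is a matched-pairs design, so SE = s_d/√n = 0.9/√36 = 0.1500.
Margin = 2.724 × 0.1500 = 0.4086; the interval is 3.2 ± 0.4086 = (2.79, 3.61).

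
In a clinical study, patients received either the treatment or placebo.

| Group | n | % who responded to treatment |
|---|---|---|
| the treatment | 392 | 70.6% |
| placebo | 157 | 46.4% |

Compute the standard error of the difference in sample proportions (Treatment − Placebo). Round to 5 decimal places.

0.04597

Each SE is √(p̂(1−p̂)/n): √(0.7060·0.2940/392) = 0.02301 and √(0.4640·0.5360/157) = 0.03980.
SE(p̂₁ − p̂₂) = √(SE₁² + SE₂²) = √(0.0005294601 + 0.00158404) = 0.04597, since the two samples are independent.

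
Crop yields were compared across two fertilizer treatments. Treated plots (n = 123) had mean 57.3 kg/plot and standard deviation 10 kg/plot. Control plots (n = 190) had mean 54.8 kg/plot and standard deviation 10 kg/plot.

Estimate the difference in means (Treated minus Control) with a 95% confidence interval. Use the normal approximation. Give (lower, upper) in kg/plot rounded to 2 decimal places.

Per-group SEs: s₁/√n₁ = 10/√123 = 0.9017, s₂/√n₂ = 10/√190 = 0.7255.
Unpooled SE of the difference: √(0.81306289 + 0.52635025) = 1.1573.
Margin of error = z* · SE = 1.960 × 1.1573 = 2.2683.
x̄₁ − x̄₂ = 57.3 − 54.8 = 2.5000.
CI: 2.5000 ± 2.2683 = (0.23, 4.77).

(0.23, 4.77)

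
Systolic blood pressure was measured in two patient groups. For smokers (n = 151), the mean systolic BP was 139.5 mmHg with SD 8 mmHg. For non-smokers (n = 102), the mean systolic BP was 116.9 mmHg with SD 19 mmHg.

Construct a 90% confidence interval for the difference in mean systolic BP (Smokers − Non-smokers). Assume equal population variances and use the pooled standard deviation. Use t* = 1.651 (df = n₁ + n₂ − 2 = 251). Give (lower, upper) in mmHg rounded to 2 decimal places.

(19.73, 25.47)

s_p = √[((n₁−1)s₁² + (n₂−1)s₂²)/(n₁+n₂−2)] = √[(150·8² + 101·19²)/251] = 13.5466.
SE = 13.5466·√(1/151 + 1/102) = 1.7362.
With t* = 1.651, margin = 1.651 × 1.7362 = 2.8665.
x̄₁ − x̄₂ = 139.5 − 116.9 = 22.6000; interval 22.6000 ± 2.8665 = (19.73, 25.47).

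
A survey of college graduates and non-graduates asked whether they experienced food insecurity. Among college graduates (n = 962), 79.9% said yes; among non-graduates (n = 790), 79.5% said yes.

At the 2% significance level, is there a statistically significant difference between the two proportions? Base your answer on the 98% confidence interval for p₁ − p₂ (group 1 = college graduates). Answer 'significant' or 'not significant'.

Each SE is √(p̂(1−p̂)/n): √(0.7990·0.2010/962) = 0.01292 and √(0.7950·0.2050/790) = 0.01436.
SE(p̂₁ − p̂₂) = √(SE₁² + SE₂²) = √(0.0001669264 + 0.0002062096) = 0.01932, since the two samples are independent.
At 98% confidence z* = 2.326; margin = 2.326 × 0.01932 = 0.04494.
The difference is 0.7990 − 0.7950 = 0.0040, so the interval is 0.0040 ± 0.04494 = (-0.04094, 0.04894).
The interval (-0.04094, 0.04894) contains 0, so the difference is not significant.

not significant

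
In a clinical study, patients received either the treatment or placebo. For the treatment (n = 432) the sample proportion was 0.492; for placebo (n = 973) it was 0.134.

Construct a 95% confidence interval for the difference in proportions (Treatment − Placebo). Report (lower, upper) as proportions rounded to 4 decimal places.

SE₁ = √(p̂₁(1−p̂₁)/n₁) = √(0.4920·0.5080/432) = 0.02405; SE₂ = √(0.1340·0.8660/973) = 0.01092.
Independent samples: SE of the difference = √(SE₁² + SE₂²) = √(0.0005784025 + 0.0001192464) = 0.02641.
z* for 95% confidence is 1.960, so the margin of error is 1.960 × 0.02641 = 0.05176.
Point estimate p̂₁ − p̂₂ = 0.4920 − 0.1340 = 0.3580.
0.3580 ± 0.05176 → (0.3062, 0.4098).

(0.3062, 0.4098)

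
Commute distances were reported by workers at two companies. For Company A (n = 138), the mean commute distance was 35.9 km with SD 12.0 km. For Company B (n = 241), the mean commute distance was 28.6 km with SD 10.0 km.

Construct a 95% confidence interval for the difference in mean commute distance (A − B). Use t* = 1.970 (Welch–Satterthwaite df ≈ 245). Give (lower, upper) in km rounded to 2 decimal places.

(4.92, 9.68)

Standard errors of each mean: 12.0/√138 = 1.0215 and 10.0/√241 = 0.6442.
SE(x̄₁ − x̄₂) = √(1.0215² + 0.6442²) = 1.2077 for independent samples with unequal variances.
With t* = 1.970, the margin is 1.970 × 1.2077 = 2.3792.
x̄₁ − x̄₂ = 35.9 − 28.6 = 7.3000; the interval is 7.3000 ± 2.3792 = (4.92, 9.68).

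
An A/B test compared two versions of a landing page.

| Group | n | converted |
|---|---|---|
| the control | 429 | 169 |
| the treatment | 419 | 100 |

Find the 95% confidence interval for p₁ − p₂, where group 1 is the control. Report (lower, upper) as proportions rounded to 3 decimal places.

(0.094, 0.217)

Sample proportions: 169/429 = 0.3939, 100/419 = 0.2387.
Each SE is √(p̂(1−p̂)/n): √(0.3939·0.6061/429) = 0.02359 and √(0.2387·0.7613/419) = 0.02083.
SE(p̂₁ − p̂₂) = √(SE₁² + SE₂²) = √(0.0005564881 + 0.0004338889) = 0.03147, since the two samples are independent.
At 95% confidence z* = 1.960; margin = 1.960 × 0.03147 = 0.06168.
The difference is 0.3939 − 0.2387 = 0.1552, so the interval is 0.1552 ± 0.06168 = (0.094, 0.217).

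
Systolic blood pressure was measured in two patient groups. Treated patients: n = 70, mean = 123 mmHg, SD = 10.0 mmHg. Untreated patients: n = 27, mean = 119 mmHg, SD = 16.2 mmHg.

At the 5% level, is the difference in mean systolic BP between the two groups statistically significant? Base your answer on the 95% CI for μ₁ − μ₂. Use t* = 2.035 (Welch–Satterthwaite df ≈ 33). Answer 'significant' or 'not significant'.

Per-group SEs: s₁/√n₁ = 10.0/√70 = 1.1952, s₂/√n₂ = 16.2/√27 = 3.1177.
Unpooled SE of the difference: √(1.42850304 + 9.72005329) = 3.3389.
Margin of error = t* · SE = 2.035 × 3.3389 = 6.7947.
x̄₁ − x̄₂ = 123 − 119 = 4.0000.
CI: 4.0000 ± 6.7947 = (-2.7947, 10.7947).
The interval (-2.7947, 10.7947) contains 0, so the difference is not significant.

not significant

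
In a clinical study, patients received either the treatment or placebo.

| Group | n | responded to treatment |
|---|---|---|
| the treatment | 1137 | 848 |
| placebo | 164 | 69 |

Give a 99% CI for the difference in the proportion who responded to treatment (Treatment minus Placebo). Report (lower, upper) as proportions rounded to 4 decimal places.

(0.2204, 0.4298)

p̂₁ = 848/1137 = 0.7458 and p̂₂ = 69/164 = 0.4207.
SE₁ = √(p̂₁(1−p̂₁)/n₁) = √(0.7458·0.2542/1137) = 0.01291; SE₂ = √(0.4207·0.5793/164) = 0.03855.
Independent samples: SE of the difference = √(SE₁² + SE₂²) = √(0.0001666681 + 0.0014861025) = 0.04065.
z* for 99% confidence is 2.576, so the margin of error is 2.576 × 0.04065 = 0.10471.
Point estimate p̂₁ − p̂₂ = 0.7458 − 0.4207 = 0.3251.
0.3251 ± 0.10471 → (0.2204, 0.4298).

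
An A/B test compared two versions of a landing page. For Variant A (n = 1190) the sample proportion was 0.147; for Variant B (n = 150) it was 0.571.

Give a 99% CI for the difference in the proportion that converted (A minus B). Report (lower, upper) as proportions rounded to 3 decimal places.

The two standard errors are √(0.1470×0.8530/1190) = 0.01027 and √(0.5710×0.4290/150) = 0.04041.
Because the samples are independent, SE_diff = √(0.01027² + 0.04041²) = 0.04169.
Using z* = 2.576 for 99%, ME = 2.576 × 0.04169 = 0.10739.
p̂₁ − p̂₂ = -0.4240; interval -0.4240 ± 0.10739 gives (-0.531, -0.317).

(-0.531, -0.317)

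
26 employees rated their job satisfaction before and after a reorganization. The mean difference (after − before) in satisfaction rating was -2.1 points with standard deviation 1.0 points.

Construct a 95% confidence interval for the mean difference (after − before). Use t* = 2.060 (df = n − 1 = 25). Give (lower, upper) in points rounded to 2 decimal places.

This is a matched-pairs design, so SE = s_d/√n = 1.0/√26 = 0.1961.
Margin = 2.060 × 0.1961 = 0.4040; the interval is -2.1 ± 0.4040 = (-2.50, -1.70).

(-2.50, -1.70)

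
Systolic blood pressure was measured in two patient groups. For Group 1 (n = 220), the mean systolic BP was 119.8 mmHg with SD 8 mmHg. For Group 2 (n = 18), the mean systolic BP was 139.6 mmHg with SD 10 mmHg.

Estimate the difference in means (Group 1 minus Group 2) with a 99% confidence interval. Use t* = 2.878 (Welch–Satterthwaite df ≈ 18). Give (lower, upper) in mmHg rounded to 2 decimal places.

(-26.76, -12.84)

Per-group SEs: s₁/√n₁ = 8/√220 = 0.5394, s₂/√n₂ = 10/√18 = 2.3570.
Unpooled SE of the difference: √(0.29095236 + 5.555449) = 2.4179.
Margin of error = t* · SE = 2.878 × 2.4179 = 6.9587.
x̄₁ − x̄₂ = 119.8 − 139.6 = -19.8000.
CI: -19.8000 ± 6.9587 = (-26.76, -12.84).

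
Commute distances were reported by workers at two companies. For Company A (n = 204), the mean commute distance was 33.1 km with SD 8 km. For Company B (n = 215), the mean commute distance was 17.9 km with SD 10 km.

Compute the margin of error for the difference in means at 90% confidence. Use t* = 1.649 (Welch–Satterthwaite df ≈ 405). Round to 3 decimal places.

1.455

Per-group SEs: s₁/√n₁ = 8/√204 = 0.5601, s₂/√n₂ = 10/√215 = 0.6820.
Unpooled SE of the difference: √(0.31371201 + 0.465124) = 0.8825.
Margin of error = t* · SE = 1.649 × 0.8825 = 1.4552.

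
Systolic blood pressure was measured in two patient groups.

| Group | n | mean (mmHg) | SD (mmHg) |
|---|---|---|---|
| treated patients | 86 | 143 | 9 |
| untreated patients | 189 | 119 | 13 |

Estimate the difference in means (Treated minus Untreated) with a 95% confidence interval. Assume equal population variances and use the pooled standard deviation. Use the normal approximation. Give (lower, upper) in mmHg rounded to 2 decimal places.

(20.97, 27.03)

s_p = √[((n₁−1)s₁² + (n₂−1)s₂²)/(n₁+n₂−2)] = √[(85·9² + 188·13²)/273] = 11.8996.
SE = 11.8996·√(1/86 + 1/189) = 1.5478.
With z* = 1.960, margin = 1.960 × 1.5478 = 3.0337.
x̄₁ − x̄₂ = 143 − 119 = 24.0000; interval 24.0000 ± 3.0337 = (20.97, 27.03).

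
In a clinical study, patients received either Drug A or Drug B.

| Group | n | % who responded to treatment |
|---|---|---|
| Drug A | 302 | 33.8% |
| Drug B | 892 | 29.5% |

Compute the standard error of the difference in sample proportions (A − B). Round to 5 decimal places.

Each SE is √(p̂(1−p̂)/n): √(0.3380·0.6620/302) = 0.02722 and √(0.2950·0.7050/892) = 0.01527.
SE(p̂₁ − p̂₂) = √(SE₁² + SE₂²) = √(0.0007409284 + 0.0002331729) = 0.03121, since the two samples are independent.

0.03121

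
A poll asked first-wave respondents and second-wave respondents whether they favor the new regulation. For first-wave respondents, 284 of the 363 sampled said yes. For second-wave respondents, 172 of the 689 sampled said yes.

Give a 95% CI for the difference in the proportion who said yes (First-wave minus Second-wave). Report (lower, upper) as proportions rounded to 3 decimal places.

(0.479, 0.586)

First, p̂₁ = 284/363 = 0.7824; p̂₂ = 172/689 = 0.2496.
The two standard errors are √(0.7824×0.2176/363) = 0.02166 and √(0.2496×0.7504/689) = 0.01649.
Because the samples are independent, SE_diff = √(0.02166² + 0.01649²) = 0.02722.
Using z* = 1.960 for 95%, ME = 1.960 × 0.02722 = 0.05335.
p̂₁ − p̂₂ = 0.5328; interval 0.5328 ± 0.05335 gives (0.479, 0.586).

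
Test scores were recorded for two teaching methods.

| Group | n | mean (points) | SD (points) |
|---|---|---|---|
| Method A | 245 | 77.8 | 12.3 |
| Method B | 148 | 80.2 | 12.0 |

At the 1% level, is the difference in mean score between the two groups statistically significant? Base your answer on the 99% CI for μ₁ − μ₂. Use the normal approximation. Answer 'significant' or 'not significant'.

Per-group SEs: s₁/√n₁ = 12.3/√245 = 0.7858, s₂/√n₂ = 12.0/√148 = 0.9864.
Unpooled SE of the difference: √(0.61748164 + 0.97298496) = 1.2611.
Margin of error = z* · SE = 2.576 × 1.2611 = 3.2486.
x̄₁ − x̄₂ = 77.8 − 80.2 = -2.4000.
CI: -2.4000 ± 3.2486 = (-5.6486, 0.8486).
The interval (-5.6486, 0.8486) contains 0, so the difference is not significant.

not significant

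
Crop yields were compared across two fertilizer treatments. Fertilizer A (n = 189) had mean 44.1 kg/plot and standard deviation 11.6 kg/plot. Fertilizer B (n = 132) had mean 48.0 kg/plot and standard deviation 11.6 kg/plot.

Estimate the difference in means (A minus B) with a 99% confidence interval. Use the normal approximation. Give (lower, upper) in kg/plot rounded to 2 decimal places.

(-7.29, -0.51)

Per-group SEs: s₁/√n₁ = 11.6/√189 = 0.8438, s₂/√n₂ = 11.6/√132 = 1.0097.
Unpooled SE of the difference: √(0.71199844 + 1.01949409) = 1.3159.
Margin of error = z* · SE = 2.576 × 1.3159 = 3.3898.
x̄₁ − x̄₂ = 44.1 − 48.0 = -3.9000.
CI: -3.9000 ± 3.3898 = (-7.29, -0.51).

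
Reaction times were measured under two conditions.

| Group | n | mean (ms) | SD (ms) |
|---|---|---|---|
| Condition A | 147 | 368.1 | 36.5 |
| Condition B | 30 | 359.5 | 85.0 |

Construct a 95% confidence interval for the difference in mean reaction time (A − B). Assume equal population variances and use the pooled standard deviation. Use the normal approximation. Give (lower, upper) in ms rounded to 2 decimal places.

(-10.27, 27.47)

s_p = √[((n₁−1)s₁² + (n₂−1)s₂²)/(n₁+n₂−2)] = √[(146·36.5² + 29·85.0²)/175] = 48.0496.
SE = 48.0496·√(1/147 + 1/30) = 9.6262.
With z* = 1.960, margin = 1.960 × 9.6262 = 18.8674.
x̄₁ − x̄₂ = 368.1 − 359.5 = 8.6000; interval 8.6000 ± 18.8674 = (-10.27, 27.47).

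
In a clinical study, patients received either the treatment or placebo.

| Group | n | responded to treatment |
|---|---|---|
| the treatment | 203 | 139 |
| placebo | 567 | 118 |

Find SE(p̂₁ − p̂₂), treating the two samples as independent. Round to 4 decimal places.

Sample proportions: 139/203 = 0.6847, 118/567 = 0.2081.
Each SE is √(p̂(1−p̂)/n): √(0.6847·0.3153/203) = 0.03261 and √(0.2081·0.7919/567) = 0.01705.
SE(p̂₁ − p̂₂) = √(SE₁² + SE₂²) = √(0.0010634121 + 0.0002907025) = 0.03680, since the two samples are independent.

0.0368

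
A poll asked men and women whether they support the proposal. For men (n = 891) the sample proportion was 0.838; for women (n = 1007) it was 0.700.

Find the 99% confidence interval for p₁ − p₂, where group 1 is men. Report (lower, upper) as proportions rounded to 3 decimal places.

The two standard errors are √(0.8380×0.1620/891) = 0.01234 and √(0.7000×0.3000/1007) = 0.01444.
Because the samples are independent, SE_diff = √(0.01234² + 0.01444²) = 0.01899.
Using z* = 2.576 for 99%, ME = 2.576 × 0.01899 = 0.04892.
p̂₁ − p̂₂ = 0.1380; interval 0.1380 ± 0.04892 gives (0.089, 0.187).

(0.089, 0.187)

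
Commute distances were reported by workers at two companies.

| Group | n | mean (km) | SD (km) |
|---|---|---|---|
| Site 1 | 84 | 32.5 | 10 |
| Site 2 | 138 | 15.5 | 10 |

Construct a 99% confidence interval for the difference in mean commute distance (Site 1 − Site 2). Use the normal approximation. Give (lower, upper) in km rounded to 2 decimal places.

(13.44, 20.56)

Per-group SEs: s₁/√n₁ = 10/√84 = 1.0911, s₂/√n₂ = 10/√138 = 0.8513.
Unpooled SE of the difference: √(1.19049921 + 0.72471169) = 1.3839.
Margin of error = z* · SE = 2.576 × 1.3839 = 3.5649.
x̄₁ − x̄₂ = 32.5 − 15.5 = 17.0000.
CI: 17.0000 ± 3.5649 = (13.44, 20.56).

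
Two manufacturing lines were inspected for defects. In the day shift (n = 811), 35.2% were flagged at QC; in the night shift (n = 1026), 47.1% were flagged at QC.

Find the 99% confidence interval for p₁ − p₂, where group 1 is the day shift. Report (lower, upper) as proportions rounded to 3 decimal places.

The two standard errors are √(0.3520×0.6480/811) = 0.01677 and √(0.4710×0.5290/1026) = 0.01558.
Because the samples are independent, SE_diff = √(0.01677² + 0.01558²) = 0.02289.
Using z* = 2.576 for 99%, ME = 2.576 × 0.02289 = 0.05896.
p̂₁ − p̂₂ = -0.1190; interval -0.1190 ± 0.05896 gives (-0.178, -0.060).

(-0.178, -0.060)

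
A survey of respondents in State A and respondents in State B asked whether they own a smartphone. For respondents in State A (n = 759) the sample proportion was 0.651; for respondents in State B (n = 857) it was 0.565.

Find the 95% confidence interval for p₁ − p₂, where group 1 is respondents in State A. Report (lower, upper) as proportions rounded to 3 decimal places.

(0.039, 0.133)

The two standard errors are √(0.6510×0.3490/759) = 0.01730 and √(0.5650×0.4350/857) = 0.01693.
Because the samples are independent, SE_diff = √(0.01730² + 0.01693²) = 0.02421.
Using z* = 1.960 for 95%, ME = 1.960 × 0.02421 = 0.04745.
p̂₁ − p̂₂ = 0.0860; interval 0.0860 ± 0.04745 gives (0.039, 0.133).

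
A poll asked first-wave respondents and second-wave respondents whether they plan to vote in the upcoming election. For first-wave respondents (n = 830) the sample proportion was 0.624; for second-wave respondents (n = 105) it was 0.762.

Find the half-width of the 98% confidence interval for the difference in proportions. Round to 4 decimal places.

0.1043

SE₁ = √(p̂₁(1−p̂₁)/n₁) = √(0.6240·0.3760/830) = 0.01681; SE₂ = √(0.7620·0.2380/105) = 0.04156.
Independent samples: SE of the difference = √(SE₁² + SE₂²) = √(0.0002825761 + 0.0017272336) = 0.04483.
z* for 98% confidence is 2.326, so the margin of error is 2.326 × 0.04483 = 0.10427.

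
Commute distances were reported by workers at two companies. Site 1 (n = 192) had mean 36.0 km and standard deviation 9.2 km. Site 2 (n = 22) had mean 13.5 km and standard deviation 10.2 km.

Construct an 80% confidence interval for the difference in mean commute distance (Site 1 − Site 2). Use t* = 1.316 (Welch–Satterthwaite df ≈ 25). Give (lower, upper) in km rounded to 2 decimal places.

SE₁ = s₁/√n₁ = 9.2/√192 = 0.6640; SE₂ = 10.2/√22 = 2.1746.
Independent samples, unequal variances: SE_diff = √(SE₁² + SE₂²) = √(0.440896 + 4.72888516) = 2.2737.
t* = 1.316, so margin of error = 1.316 × 2.2737 = 2.9922.
Difference in means = 36.0 − 13.5 = 22.5000.
22.5000 ± 2.9922 → (19.51, 25.49).

(19.51, 25.49)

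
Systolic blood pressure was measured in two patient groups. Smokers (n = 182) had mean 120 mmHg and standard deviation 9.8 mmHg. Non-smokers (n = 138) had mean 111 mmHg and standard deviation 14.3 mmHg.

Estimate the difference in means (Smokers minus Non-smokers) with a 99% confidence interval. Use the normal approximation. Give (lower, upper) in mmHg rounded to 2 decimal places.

(5.35, 12.65)

SE₁ = s₁/√n₁ = 9.8/√182 = 0.7264; SE₂ = 14.3/√138 = 1.2173.
Independent samples, unequal variances: SE_diff = √(SE₁² + SE₂²) = √(0.52765696 + 1.48181929) = 1.4176.
z* = 2.576, so margin of error = 2.576 × 1.4176 = 3.6517.
Difference in means = 120 − 111 = 9.0000.
9.0000 ± 3.6517 → (5.35, 12.65).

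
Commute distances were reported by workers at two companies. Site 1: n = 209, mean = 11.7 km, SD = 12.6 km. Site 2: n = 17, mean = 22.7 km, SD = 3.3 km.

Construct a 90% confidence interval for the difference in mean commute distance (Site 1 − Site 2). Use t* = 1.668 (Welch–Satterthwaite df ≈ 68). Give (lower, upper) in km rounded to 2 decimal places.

SE₁ = s₁/√n₁ = 12.6/√209 = 0.8716; SE₂ = 3.3/√17 = 0.8004.
Independent samples, unequal variances: SE_diff = √(SE₁² + SE₂²) = √(0.75968656 + 0.64064016) = 1.1834.
t* = 1.668, so margin of error = 1.668 × 1.1834 = 1.9739.
Difference in means = 11.7 − 22.7 = -11.0000.
-11.0000 ± 1.9739 → (-12.97, -9.03).

(-12.97, -9.03)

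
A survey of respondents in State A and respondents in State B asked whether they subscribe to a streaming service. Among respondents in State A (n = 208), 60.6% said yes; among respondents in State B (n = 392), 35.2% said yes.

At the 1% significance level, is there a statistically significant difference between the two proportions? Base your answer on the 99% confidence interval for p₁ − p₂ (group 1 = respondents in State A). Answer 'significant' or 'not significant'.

significant

The two standard errors are √(0.6060×0.3940/208) = 0.03388 and √(0.3520×0.6480/392) = 0.02412.
Because the samples are independent, SE_diff = √(0.03388² + 0.02412²) = 0.04159.
Using z* = 2.576 for 99%, ME = 2.576 × 0.04159 = 0.10714.
p̂₁ − p̂₂ = 0.2540; interval 0.2540 ± 0.10714 gives (0.14686, 0.36114).
The interval (0.14686, 0.36114) does not contain 0, so the difference is significant.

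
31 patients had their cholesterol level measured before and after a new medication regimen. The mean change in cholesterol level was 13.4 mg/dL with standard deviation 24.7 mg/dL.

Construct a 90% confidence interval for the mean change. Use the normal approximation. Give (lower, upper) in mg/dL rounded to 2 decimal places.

(6.10, 20.70)

This is a matched-pairs design, so SE = s_d/√n = 24.7/√31 = 4.4363.
Margin = 1.645 × 4.4363 = 7.2977; the interval is 13.4 ± 7.2977 = (6.10, 20.70).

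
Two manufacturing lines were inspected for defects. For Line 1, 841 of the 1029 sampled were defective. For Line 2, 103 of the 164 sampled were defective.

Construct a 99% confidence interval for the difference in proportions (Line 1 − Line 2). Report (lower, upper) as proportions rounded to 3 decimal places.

(0.087, 0.291)

p̂₁ = 841/1029 = 0.8173 and p̂₂ = 103/164 = 0.6280.
SE₁ = √(p̂₁(1−p̂₁)/n₁) = √(0.8173·0.1827/1029) = 0.01205; SE₂ = √(0.6280·0.3720/164) = 0.03774.
Independent samples: SE of the difference = √(SE₁² + SE₂²) = √(0.0001452025 + 0.0014243076) = 0.03962.
z* for 99% confidence is 2.576, so the margin of error is 2.576 × 0.03962 = 0.10206.
Point estimate p̂₁ − p̂₂ = 0.8173 − 0.6280 = 0.1893.
0.1893 ± 0.10206 → (0.087, 0.291).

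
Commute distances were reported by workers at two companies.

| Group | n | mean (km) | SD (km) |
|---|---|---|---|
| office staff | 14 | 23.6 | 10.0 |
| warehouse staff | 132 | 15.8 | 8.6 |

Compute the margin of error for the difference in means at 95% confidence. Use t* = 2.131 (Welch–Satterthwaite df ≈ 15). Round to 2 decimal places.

5.91

SE₁ = s₁/√n₁ = 10.0/√14 = 2.6726; SE₂ = 8.6/√132 = 0.7485.
Independent samples, unequal variances: SE_diff = √(SE₁² + SE₂²) = √(7.14279076 + 0.56025225) = 2.7754.
t* = 2.131, so margin of error = 2.131 × 2.7754 = 5.9144.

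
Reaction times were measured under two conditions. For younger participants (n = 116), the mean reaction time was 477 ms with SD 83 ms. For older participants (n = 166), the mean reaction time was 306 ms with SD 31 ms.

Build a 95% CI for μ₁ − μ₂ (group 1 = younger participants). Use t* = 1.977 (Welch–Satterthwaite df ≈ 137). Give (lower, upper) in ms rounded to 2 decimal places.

(155.04, 186.96)

SE₁ = s₁/√n₁ = 83/√116 = 7.7064; SE₂ = 31/√166 = 2.4061.
Independent samples, unequal variances: SE_diff = √(SE₁² + SE₂²) = √(59.38860096 + 5.78931721) = 8.0733.
t* = 1.977, so margin of error = 1.977 × 8.0733 = 15.9609.
Difference in means = 477 − 306 = 171.0000.
171.0000 ± 15.9609 → (155.04, 186.96).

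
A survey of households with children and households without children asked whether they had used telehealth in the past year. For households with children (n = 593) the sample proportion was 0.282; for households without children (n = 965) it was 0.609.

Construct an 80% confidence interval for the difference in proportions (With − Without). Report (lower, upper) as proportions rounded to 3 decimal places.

(-0.358, -0.296)

Each SE is √(p̂(1−p̂)/n): √(0.2820·0.7180/593) = 0.01848 and √(0.6090·0.3910/965) = 0.01571.
SE(p̂₁ − p̂₂) = √(SE₁² + SE₂²) = √(0.0003415104 + 0.0002468041) = 0.02426, since the two samples are independent.
At 80% confidence z* = 1.282; margin = 1.282 × 0.02426 = 0.03110.
The difference is 0.2820 − 0.6090 = -0.3270, so the interval is -0.3270 ± 0.03110 = (-0.358, -0.296).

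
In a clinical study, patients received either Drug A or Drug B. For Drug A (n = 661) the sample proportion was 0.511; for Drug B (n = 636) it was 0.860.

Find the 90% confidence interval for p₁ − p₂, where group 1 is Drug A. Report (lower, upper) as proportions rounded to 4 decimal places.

(-0.3882, -0.3098)

Each SE is √(p̂(1−p̂)/n): √(0.5110·0.4890/661) = 0.01944 and √(0.8600·0.1400/636) = 0.01376.
SE(p̂₁ − p̂₂) = √(SE₁² + SE₂²) = √(0.0003779136 + 0.0001893376) = 0.02382, since the two samples are independent.
At 90% confidence z* = 1.645; margin = 1.645 × 0.02382 = 0.03918.
The difference is 0.5110 − 0.8600 = -0.3490, so the interval is -0.3490 ± 0.03918 = (-0.3882, -0.3098).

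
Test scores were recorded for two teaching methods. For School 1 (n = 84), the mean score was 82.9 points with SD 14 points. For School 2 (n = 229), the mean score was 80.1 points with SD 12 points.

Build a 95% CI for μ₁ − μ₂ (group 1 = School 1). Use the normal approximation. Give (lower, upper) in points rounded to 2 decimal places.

SE₁ = s₁/√n₁ = 14/√84 = 1.5275; SE₂ = 12/√229 = 0.7930.
Independent samples, unequal variances: SE_diff = √(SE₁² + SE₂²) = √(2.33325625 + 0.628849) = 1.7211.
z* = 1.960, so margin of error = 1.960 × 1.7211 = 3.3734.
Difference in means = 82.9 − 80.1 = 2.8000.
2.8000 ± 3.3734 → (-0.57, 6.17).

(-0.57, 6.17)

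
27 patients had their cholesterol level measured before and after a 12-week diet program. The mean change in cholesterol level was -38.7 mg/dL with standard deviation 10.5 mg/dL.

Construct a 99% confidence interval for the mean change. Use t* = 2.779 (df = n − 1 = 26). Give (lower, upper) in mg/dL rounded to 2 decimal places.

(-44.32, -33.08)

This is a matched-pairs design, so SE = s_d/√n = 10.5/√27 = 2.0207.
Margin = 2.779 × 2.0207 = 5.6155; the interval is -38.7 ± 5.6155 = (-44.32, -33.08).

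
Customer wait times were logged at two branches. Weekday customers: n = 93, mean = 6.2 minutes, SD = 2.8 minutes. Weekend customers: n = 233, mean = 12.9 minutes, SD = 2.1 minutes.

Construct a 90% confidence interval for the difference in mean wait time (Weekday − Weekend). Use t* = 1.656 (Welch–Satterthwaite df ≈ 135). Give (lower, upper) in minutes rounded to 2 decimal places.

Per-group SEs: s₁/√n₁ = 2.8/√93 = 0.2903, s₂/√n₂ = 2.1/√233 = 0.1376.
Unpooled SE of the difference: √(0.08427409 + 0.01893376) = 0.3213.
Margin of error = t* · SE = 1.656 × 0.3213 = 0.5321.
x̄₁ − x̄₂ = 6.2 − 12.9 = -6.7000.
CI: -6.7000 ± 0.5321 = (-7.23, -6.17).

(-7.23, -6.17)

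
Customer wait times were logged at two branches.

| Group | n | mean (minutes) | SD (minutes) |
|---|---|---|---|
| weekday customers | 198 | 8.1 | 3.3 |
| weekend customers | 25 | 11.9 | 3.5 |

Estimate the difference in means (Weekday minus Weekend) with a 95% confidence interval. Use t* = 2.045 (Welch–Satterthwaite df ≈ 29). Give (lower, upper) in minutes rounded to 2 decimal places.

Per-group SEs: s₁/√n₁ = 3.3/√198 = 0.2345, s₂/√n₂ = 3.5/√25 = 0.7000.
Unpooled SE of the difference: √(0.05499025 + 0.49) = 0.7382.
Margin of error = t* · SE = 2.045 × 0.7382 = 1.5096.
x̄₁ − x̄₂ = 8.1 − 11.9 = -3.8000.
CI: -3.8000 ± 1.5096 = (-5.31, -2.29).

(-5.31, -2.29)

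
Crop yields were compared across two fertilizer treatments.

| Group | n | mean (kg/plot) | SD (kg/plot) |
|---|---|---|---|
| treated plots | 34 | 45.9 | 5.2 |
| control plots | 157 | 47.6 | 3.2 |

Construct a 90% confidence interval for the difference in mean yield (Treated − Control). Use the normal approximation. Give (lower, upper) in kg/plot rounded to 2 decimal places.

Standard errors of each mean: 5.2/√34 = 0.8918 and 3.2/√157 = 0.2554.
SE(x̄₁ − x̄₂) = √(0.8918² + 0.2554²) = 0.9277 for independent samples with unequal variances.
With z* = 1.645, the margin is 1.645 × 0.9277 = 1.5261.
x̄₁ − x̄₂ = 45.9 − 47.6 = -1.7000; the interval is -1.7000 ± 1.5261 = (-3.23, -0.17).

(-3.23, -0.17)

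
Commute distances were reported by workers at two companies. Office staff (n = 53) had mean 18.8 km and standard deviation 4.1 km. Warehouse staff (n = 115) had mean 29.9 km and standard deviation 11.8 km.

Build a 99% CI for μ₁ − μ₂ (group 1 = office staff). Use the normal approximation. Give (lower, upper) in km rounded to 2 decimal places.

(-14.28, -7.92)

Standard errors of each mean: 4.1/√53 = 0.5632 and 11.8/√115 = 1.1004.
SE(x̄₁ − x̄₂) = √(0.5632² + 1.1004²) = 1.2362 for independent samples with unequal variances.
With z* = 2.576, the margin is 2.576 × 1.2362 = 3.1845.
x̄₁ − x̄₂ = 18.8 − 29.9 = -11.1000; the interval is -11.1000 ± 3.1845 = (-14.28, -7.92).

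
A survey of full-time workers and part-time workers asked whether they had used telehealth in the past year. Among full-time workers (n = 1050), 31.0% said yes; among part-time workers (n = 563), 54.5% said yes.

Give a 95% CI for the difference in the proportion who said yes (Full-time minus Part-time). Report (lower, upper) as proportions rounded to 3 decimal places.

(-0.285, -0.185)

Each SE is √(p̂(1−p̂)/n): √(0.3100·0.6900/1050) = 0.01427 and √(0.5450·0.4550/563) = 0.02099.
SE(p̂₁ − p̂₂) = √(SE₁² + SE₂²) = √(0.0002036329 + 0.0004405801) = 0.02538, since the two samples are independent.
At 95% confidence z* = 1.960; margin = 1.960 × 0.02538 = 0.04974.
The difference is 0.3100 − 0.5450 = -0.2350, so the interval is -0.2350 ± 0.04974 = (-0.285, -0.185).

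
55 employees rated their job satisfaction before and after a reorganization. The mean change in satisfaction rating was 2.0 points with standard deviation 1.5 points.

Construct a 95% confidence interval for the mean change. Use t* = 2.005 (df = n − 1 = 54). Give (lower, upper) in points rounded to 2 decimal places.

(1.59, 2.41)

This is a matched-pairs design, so SE = s_d/√n = 1.5/√55 = 0.2023.
Margin = 2.005 × 0.2023 = 0.4056; the interval is 2.0 ± 0.4056 = (1.59, 2.41).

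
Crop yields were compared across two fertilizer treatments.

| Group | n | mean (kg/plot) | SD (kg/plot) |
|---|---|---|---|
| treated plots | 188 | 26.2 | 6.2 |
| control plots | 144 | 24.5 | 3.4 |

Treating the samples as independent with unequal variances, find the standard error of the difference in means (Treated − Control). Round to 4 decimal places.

Standard errors of each mean: 6.2/√188 = 0.4522 and 3.4/√144 = 0.2833.
SE(x̄₁ − x̄₂) = √(0.4522² + 0.2833²) = 0.5336 for independent samples with unequal variances.

0.5336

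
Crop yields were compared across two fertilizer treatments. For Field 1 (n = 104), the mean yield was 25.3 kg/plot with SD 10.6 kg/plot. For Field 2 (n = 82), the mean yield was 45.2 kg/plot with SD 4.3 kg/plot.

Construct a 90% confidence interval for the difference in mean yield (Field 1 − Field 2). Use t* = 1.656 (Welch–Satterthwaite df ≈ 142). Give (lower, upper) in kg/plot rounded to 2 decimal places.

(-21.79, -18.01)

SE₁ = s₁/√n₁ = 10.6/√104 = 1.0394; SE₂ = 4.3/√82 = 0.4749.
Independent samples, unequal variances: SE_diff = √(SE₁² + SE₂²) = √(1.08035236 + 0.22553001) = 1.1428.
t* = 1.656, so margin of error = 1.656 × 1.1428 = 1.8925.
Difference in means = 25.3 − 45.2 = -19.9000.
-19.9000 ± 1.8925 → (-21.79, -18.01).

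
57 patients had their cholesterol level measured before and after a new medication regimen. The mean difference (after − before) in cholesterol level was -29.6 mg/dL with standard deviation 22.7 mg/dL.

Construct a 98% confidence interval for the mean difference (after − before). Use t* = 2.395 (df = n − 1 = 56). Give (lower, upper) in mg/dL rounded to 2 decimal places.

Paired design: SE = s_d/√n = 22.7/√57 = 3.0067.
t* = 2.395; margin of error = 2.395 × 3.0067 = 7.2010.
-29.6 ± 7.2010 → (-36.80, -22.40).

(-36.80, -22.40)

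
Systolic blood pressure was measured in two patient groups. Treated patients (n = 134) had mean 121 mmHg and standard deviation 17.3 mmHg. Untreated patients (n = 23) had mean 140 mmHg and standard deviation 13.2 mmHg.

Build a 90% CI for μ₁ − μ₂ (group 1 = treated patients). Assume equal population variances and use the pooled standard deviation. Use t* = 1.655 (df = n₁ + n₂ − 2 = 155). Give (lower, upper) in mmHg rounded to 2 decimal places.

(-25.27, -12.73)

s_p = √[((n₁−1)s₁² + (n₂−1)s₂²)/(n₁+n₂−2)] = √[(133·17.3² + 22·13.2²)/155] = 16.7792.
SE = 16.7792·√(1/134 + 1/23) = 3.7871.
With t* = 1.655, margin = 1.655 × 3.7871 = 6.2677.
x̄₁ − x̄₂ = 121 − 140 = -19.0000; interval -19.0000 ± 6.2677 = (-25.27, -12.73).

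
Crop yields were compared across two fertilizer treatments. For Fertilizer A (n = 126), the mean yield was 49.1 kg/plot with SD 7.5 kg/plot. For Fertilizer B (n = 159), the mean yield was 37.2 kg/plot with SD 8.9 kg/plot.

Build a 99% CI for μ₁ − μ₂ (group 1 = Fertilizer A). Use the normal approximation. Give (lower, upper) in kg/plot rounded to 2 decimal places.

SE₁ = s₁/√n₁ = 7.5/√126 = 0.6682; SE₂ = 8.9/√159 = 0.7058.
Independent samples, unequal variances: SE_diff = √(SE₁² + SE₂²) = √(0.44649124 + 0.49815364) = 0.9719.
z* = 2.576, so margin of error = 2.576 × 0.9719 = 2.5036.
Difference in means = 49.1 − 37.2 = 11.9000.
11.9000 ± 2.5036 → (9.40, 14.40).

(9.40, 14.40)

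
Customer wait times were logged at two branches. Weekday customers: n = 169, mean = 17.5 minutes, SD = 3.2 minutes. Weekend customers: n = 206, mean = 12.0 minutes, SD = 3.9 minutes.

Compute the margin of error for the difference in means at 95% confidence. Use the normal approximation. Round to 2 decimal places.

0.72

Per-group SEs: s₁/√n₁ = 3.2/√169 = 0.2462, s₂/√n₂ = 3.9/√206 = 0.2717.
Unpooled SE of the difference: √(0.06061444 + 0.07382089) = 0.3667.
Margin of error = z* · SE = 1.960 × 0.3667 = 0.7187.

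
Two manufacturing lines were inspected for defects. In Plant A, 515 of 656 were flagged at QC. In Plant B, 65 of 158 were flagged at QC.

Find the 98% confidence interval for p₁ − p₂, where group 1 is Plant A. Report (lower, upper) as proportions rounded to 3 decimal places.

p̂₁ = 515/656 = 0.7851 and p̂₂ = 65/158 = 0.4114.
SE₁ = √(p̂₁(1−p̂₁)/n₁) = √(0.7851·0.2149/656) = 0.01604; SE₂ = √(0.4114·0.5886/158) = 0.03915.
Independent samples: SE of the difference = √(SE₁² + SE₂²) = √(0.0002572816 + 0.0015327225) = 0.04231.
z* for 98% confidence is 2.326, so the margin of error is 2.326 × 0.04231 = 0.09841.
Point estimate p̂₁ − p̂₂ = 0.7851 − 0.4114 = 0.3737.
0.3737 ± 0.09841 → (0.275, 0.472).

(0.275, 0.472)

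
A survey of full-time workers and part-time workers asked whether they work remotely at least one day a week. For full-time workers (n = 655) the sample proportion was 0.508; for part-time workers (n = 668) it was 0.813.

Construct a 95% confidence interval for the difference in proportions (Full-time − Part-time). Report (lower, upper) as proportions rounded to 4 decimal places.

(-0.3534, -0.2566)

The two standard errors are √(0.5080×0.4920/655) = 0.01953 and √(0.8130×0.1870/668) = 0.01509.
Because the samples are independent, SE_diff = √(0.01953² + 0.01509²) = 0.02468.
Using z* = 1.960 for 95%, ME = 1.960 × 0.02468 = 0.04837.
p̂₁ − p̂₂ = -0.3050; interval -0.3050 ± 0.04837 gives (-0.3534, -0.2566).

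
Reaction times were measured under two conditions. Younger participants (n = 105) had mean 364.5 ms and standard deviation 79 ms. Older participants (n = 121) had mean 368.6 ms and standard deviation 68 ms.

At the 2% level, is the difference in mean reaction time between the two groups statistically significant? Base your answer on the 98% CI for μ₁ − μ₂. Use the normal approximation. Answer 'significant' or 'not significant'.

not significant

SE₁ = s₁/√n₁ = 79/√105 = 7.7096; SE₂ = 68/√121 = 6.1818.
Independent samples, unequal variances: SE_diff = √(SE₁² + SE₂²) = √(59.43793216 + 38.21465124) = 9.8819.
z* = 2.326, so margin of error = 2.326 × 9.8819 = 22.9853.
Difference in means = 364.5 − 368.6 = -4.1000.
-4.1000 ± 22.9853 → (-27.0853, 18.8853).
The interval (-27.0853, 18.8853) contains 0, so the difference is not significant.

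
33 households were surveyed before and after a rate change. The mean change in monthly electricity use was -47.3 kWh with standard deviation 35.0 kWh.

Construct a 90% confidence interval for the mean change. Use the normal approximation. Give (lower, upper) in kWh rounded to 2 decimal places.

(-57.32, -37.28)

This is a matched-pairs design, so SE = s_d/√n = 35.0/√33 = 6.0927.
Margin = 1.645 × 6.0927 = 10.0225; the interval is -47.3 ± 10.0225 = (-57.32, -37.28).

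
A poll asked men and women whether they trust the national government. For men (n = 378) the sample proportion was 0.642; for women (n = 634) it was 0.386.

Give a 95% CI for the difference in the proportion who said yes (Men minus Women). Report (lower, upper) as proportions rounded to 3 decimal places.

(0.195, 0.317)

The two standard errors are √(0.6420×0.3580/378) = 0.02466 and √(0.3860×0.6140/634) = 0.01933.
Because the samples are independent, SE_diff = √(0.02466² + 0.01933²) = 0.03133.
Using z* = 1.960 for 95%, ME = 1.960 × 0.03133 = 0.06141.
p̂₁ − p̂₂ = 0.2560; interval 0.2560 ± 0.06141 gives (0.195, 0.317).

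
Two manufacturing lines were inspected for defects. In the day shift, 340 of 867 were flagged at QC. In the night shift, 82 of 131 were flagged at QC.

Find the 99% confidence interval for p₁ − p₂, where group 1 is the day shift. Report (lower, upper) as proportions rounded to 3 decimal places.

Sample proportions: 340/867 = 0.3922, 82/131 = 0.6260.
Each SE is √(p̂(1−p̂)/n): √(0.3922·0.6078/867) = 0.01658 and √(0.6260·0.3740/131) = 0.04228.
SE(p̂₁ − p̂₂) = √(SE₁² + SE₂²) = √(0.0002748964 + 0.0017875984) = 0.04541, since the two samples are independent.
At 99% confidence z* = 2.576; margin = 2.576 × 0.04541 = 0.11698.
The difference is 0.3922 − 0.6260 = -0.2338, so the interval is -0.2338 ± 0.11698 = (-0.351, -0.117).

(-0.351, -0.117)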